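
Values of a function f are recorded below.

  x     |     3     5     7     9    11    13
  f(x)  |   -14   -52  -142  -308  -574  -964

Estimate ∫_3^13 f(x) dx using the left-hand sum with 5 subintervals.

Δx = 2.
Sum = 2·[(-14) + (-52) + (-142) + (-308) + (-574)] = -2180.

-2180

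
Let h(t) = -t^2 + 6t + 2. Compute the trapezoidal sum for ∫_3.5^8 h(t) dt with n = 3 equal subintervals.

Δt = (8 − 3.5)/3 = 1.5.
h(3.5) = 10.75, h(5) = 7, h(6.5) = -1.25, h(8) = -14.
T_3 = (Δt/2)·[h(t_0) + 2h(t_1) + 2h(t_2) + h(t_3)].
Sum = 6.1875.

6.1875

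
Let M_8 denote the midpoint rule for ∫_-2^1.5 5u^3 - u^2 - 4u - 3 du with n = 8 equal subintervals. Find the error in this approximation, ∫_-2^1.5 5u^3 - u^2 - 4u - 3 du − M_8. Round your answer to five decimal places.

-0.26518

Exact integral: ∫_-2^1.5 f(u) du ≈ -24.4635417.
M_8 ≈ -24.1983643.
Error ≈ -24.4635417 − (-24.1983643) ≈ -0.26518.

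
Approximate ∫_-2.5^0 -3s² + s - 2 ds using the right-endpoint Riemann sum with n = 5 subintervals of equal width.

Δs = (0 − (-2.5))/5 = 0.5.
Right endpoints: -2, -1.5, -1, -0.5, 0.
f(-2) = -16, f(-1.5) = -10.25, f(-1) = -6, f(-0.5) = -3.25, f(0) = -2.
Sum = Δs · [f(-2) + f(-1.5) + f(-1) + f(-0.5) + f(0)].
Sum = -18.75.

-18.75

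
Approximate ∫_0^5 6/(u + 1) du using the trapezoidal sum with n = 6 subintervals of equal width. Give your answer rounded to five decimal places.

11.06910

Δu = (5 − 0)/6 = 5/6.
f(0) = 6, f(5/6) = 36/11, f(5/3) = 2.25, f(2.5) = 12/7, f(10/3) = 18/13, f(25/6) = 36/31, f(5) = 1.
T_6 = (Δu/2)·[f(u_0) + 2f(u_1) + ... + 2f(u_{5}) + f(u_6)].
Sum ≈ 11.06910.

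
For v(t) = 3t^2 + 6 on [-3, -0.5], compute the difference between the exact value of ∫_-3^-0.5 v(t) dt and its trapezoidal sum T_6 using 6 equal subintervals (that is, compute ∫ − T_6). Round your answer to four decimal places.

-0.2170

Exact integral: ∫_-3^-0.5 v(t) dt = 41.875.
T_6 ≈ 42.092014.
Error ≈ 41.875 − 42.092014 ≈ -0.2170.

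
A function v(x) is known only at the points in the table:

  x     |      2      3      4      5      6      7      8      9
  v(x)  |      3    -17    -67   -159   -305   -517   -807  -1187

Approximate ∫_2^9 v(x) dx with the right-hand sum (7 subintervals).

Δx = 1.
Sum = 1·[(-17) + (-67) + (-159) + (-305) + (-517) + (-807) + (-1187)] = -3059.

-3059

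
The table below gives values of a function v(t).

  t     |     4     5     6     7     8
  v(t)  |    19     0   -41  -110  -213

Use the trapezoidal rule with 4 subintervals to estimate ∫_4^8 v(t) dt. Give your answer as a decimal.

-248

Δt = 1.
T_4 = (1/2)·[19 + 2·0 + 2·(-41) + 2·(-110) + (-213)] = -248.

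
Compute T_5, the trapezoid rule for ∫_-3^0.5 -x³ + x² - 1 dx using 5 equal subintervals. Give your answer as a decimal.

Δx = (0.5 − (-3))/5 = 0.7.
f(-3) = 35, f(-2.3) = 16.457, f(-1.6) = 5.656, f(-0.9) = 0.539, f(-0.2) = -0.952, f(0.5) = -0.875.
T_5 = (Δx/2)·[f(x_0) + 2f(x_1) + ... + 2f(x_{4}) + f(x_5)].
Sum = 27.13375.

27.13375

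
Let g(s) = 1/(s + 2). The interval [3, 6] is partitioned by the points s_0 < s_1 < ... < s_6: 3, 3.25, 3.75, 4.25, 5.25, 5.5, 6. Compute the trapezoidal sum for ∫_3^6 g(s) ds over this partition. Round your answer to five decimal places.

Subinterval widths: 0.25, 0.5, 0.5, 1, 0.25, 0.5.
g(3) = 0.2, g(3.25) = 4/21, g(3.75) = 4/23, g(4.25) = 0.16, g(5.25) = 4/29, g(5.5) = 2/15, g(6) = 0.125.
On each subinterval the trapezoid contributes (Δs_i/2)·[g(s_{i-1}) + g(s_i)].
Sum ≈ 0.47084.

0.47084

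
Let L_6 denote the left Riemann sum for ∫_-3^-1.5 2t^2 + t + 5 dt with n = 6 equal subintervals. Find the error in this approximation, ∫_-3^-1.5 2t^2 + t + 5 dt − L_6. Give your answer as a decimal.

Exact integral: ∫_-3^-1.5 f(t) dt = 19.875.
L_6 = 21.40625.
Error = 19.875 − 21.40625 = -1.53125.

-1.53125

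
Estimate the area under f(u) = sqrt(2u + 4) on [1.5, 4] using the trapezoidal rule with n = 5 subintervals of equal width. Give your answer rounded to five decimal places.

Δu = (4 − 1.5)/5 = 0.5.
f(1.5) ≈ 2.64575, f(2) ≈ 2.82843, f(2.5) ≈ 3.00000, f(3) ≈ 3.16228, f(3.5) ≈ 3.31662, f(4) ≈ 3.46410.
T_5 = (Δu/2)·[f(u_0) + 2f(u_1) + ... + 2f(u_{4}) + f(u_5)].
Sum ≈ 7.68113.

7.68113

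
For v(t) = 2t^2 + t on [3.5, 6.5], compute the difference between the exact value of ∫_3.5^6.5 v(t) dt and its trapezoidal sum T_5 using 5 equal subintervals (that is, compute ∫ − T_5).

-0.36

Exact integral: ∫_3.5^6.5 v(t) dt = 169.5.
T_5 = 169.86.
Error = 169.5 − 169.86 = -0.36.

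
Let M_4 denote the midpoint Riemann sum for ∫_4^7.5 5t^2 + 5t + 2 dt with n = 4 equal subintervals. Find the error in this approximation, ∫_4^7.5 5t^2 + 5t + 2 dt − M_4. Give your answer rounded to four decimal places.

1.1165

Exact integral: ∫_4^7.5 f(t) dt ≈ 704.083333.
M_4 ≈ 702.966797.
Error ≈ 704.083333 − 702.966797 ≈ 1.1165.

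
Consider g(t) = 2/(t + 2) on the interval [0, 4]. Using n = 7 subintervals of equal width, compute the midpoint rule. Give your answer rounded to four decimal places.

2.1913

Δt = (4 − 0)/7 = 4/7.
Midpoints: 2/7, 6/7, 10/7, 2, 18/7, 22/7, 26/7.
g(2/7) = 0.875, g(6/7) = 0.7, g(10/7) = 7/12, g(2) = 0.5, g(18/7) = 0.4375, g(22/7) = 7/18, g(26/7) = 0.35.
Sum = Δt · [g(2/7) + g(6/7) + g(10/7) + ...].
Sum ≈ 2.1913.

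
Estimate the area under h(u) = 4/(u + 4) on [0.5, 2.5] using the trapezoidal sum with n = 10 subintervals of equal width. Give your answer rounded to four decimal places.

Δu = (2.5 − 0.5)/10 = 0.2.
h(0.5) = 8/9, h(0.7) = 40/47, h(0.9) = 40/49, h(1.1) = 40/51, h(1.3) = 40/53, h(1.5) = 8/11, h(1.7) = 40/57, h(1.9) = 40/59, h(2.1) = 40/61, h(2.3) = 40/63, h(2.5) = 8/13.
T_10 = (Δu/2)·[h(u_0) + 2h(u_1) + ... + 2h(u_{9}) + h(u_10)].
Sum ≈ 1.4712.

1.4712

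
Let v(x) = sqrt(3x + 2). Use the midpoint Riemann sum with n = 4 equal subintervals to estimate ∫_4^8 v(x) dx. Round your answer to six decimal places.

17.824723

Δx = (8 − 4)/4 = 1.
Midpoints: 4.5, 5.5, 6.5, 7.5.
v(4.5) ≈ 3.937004, v(5.5) ≈ 4.301163, v(6.5) ≈ 4.636809, v(7.5) ≈ 4.949747.
Sum = Δx · [v(4.5) + v(5.5) + v(6.5) + v(7.5)].
Sum ≈ 17.824723.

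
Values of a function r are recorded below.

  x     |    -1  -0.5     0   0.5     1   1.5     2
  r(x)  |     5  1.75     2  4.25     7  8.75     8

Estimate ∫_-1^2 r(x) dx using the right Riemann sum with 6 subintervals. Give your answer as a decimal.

Δx = 0.5.
Sum = 0.5·[1.75 + 2 + 4.25 + 7 + 8.75 + 8] = 15.875.

15.875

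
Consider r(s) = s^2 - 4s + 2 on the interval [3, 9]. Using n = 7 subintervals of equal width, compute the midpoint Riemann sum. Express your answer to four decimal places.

Δs = (9 − 3)/7 = 6/7.
Midpoints: 24/7, 30/7, 36/7, 6, 48/7, 54/7, 60/7.
r(24/7) = 2/49, r(30/7) = 158/49, r(36/7) = 386/49, r(6) = 14, r(48/7) = 1058/49, r(54/7) = 1502/49, r(60/7) = 2018/49.
Sum = Δs · [r(24/7) + r(30/7) + r(36/7) + ...].
Sum ≈ 101.6327.

101.6327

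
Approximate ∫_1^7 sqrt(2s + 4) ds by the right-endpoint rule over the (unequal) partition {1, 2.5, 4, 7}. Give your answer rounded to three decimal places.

22.424

Subinterval widths: 1.5, 1.5, 3.
Right endpoints: 2.5, 4, 7.
f(2.5) ≈ 3.000, f(4) ≈ 3.464, f(7) ≈ 4.243.
Sum = Σ Δs_i · f(s_i).
Sum ≈ 22.424.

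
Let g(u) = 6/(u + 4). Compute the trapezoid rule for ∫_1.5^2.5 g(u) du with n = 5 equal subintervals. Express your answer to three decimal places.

Δu = (2.5 − 1.5)/5 = 0.2.
g(1.5) = 12/11, g(1.7) = 20/19, g(1.9) = 60/59, g(2.1) = 60/61, g(2.3) = 20/21, g(2.5) = 12/13.
T_5 = (Δu/2)·[g(u_0) + 2g(u_1) + ... + 2g(u_{4}) + g(u_5)].
Sum ≈ 1.003.

1.003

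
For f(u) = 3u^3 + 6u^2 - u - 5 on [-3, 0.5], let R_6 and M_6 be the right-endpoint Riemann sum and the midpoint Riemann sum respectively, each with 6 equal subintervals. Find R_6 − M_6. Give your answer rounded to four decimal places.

R_6 ≈ -13.219184.
M_6 ≈ -19.057075.
R_6 − M_6 ≈ 5.8379.

5.8379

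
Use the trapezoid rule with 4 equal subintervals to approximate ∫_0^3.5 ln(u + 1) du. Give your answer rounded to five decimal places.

Δu = (3.5 − 0)/4 = 0.875.
f(0) ≈ 0.00000, f(0.875) ≈ 0.62861, f(1.75) ≈ 1.01160, f(2.625) ≈ 1.28785, f(3.5) ≈ 1.50408.
T_4 = (Δu/2)·[f(u_0) + 2f(u_1) + 2f(u_2) + 2f(u_3) + f(u_4)].
Sum ≈ 3.22009.

3.22009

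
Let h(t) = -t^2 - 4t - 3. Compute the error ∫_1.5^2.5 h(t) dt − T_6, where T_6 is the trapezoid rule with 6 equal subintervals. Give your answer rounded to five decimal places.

Exact integral: ∫_1.5^2.5 h(t) dt ≈ -15.0833333.
T_6 ≈ -15.0879630.
Error ≈ -15.0833333 − (-15.0879630) ≈ 0.00463.

0.00463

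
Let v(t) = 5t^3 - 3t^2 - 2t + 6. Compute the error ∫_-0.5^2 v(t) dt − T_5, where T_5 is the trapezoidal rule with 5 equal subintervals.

-0.859375

Exact integral: ∫_-0.5^2 v(t) dt = 23.046875.
T_5 = 23.90625.
Error = 23.046875 − 23.90625 = -0.859375.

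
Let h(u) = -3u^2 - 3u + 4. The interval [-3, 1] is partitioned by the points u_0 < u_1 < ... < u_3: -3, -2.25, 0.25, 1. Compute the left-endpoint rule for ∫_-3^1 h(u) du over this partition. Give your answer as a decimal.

-19.296875

Subinterval widths: 0.75, 2.5, 0.75.
Left endpoints: -3, -2.25, 0.25.
h(-3) = -14, h(-2.25) = -4.4375, h(0.25) = 3.0625.
Sum = Σ Δu_i · h(u_i).
Sum = -19.296875.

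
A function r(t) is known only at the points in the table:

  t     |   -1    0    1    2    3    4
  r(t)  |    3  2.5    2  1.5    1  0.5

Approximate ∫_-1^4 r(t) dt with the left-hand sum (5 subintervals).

10

Δt = 1.
Sum = 1·[3 + 2.5 + 2 + 1.5 + 1] = 10.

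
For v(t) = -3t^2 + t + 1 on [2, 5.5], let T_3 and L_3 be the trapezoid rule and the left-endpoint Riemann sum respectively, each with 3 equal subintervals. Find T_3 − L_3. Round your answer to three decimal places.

T_3 ≈ -144.13194.
L_3 ≈ -100.23611.
T_3 − L_3 ≈ -43.896.

-43.896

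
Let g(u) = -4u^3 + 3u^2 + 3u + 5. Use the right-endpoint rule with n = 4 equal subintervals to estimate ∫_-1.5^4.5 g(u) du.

Δu = (4.5 − (-1.5))/4 = 1.5.
Right endpoints: 0, 1.5, 3, 4.5.
g(0) = 5, g(1.5) = 2.75, g(3) = -67, g(4.5) = -285.25.
Sum = Δu · [g(0) + g(1.5) + g(3) + g(4.5)].
Sum = -516.75.

-516.75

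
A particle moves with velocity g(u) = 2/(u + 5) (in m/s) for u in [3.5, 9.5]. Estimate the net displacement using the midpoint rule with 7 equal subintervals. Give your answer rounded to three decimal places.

1.068

Δu = (9.5 − 3.5)/7 = 6/7.
Midpoints: 55/14, 67/14, 79/14, 6.5, 103/14, 115/14, 127/14.
g(55/14) = 0.224, g(67/14) = 28/137, g(79/14) = 28/149, g(6.5) = 4/23, g(103/14) = 28/173, g(115/14) = 28/185, g(127/14) = 28/197.
Sum = Δu · [g(55/14) + g(67/14) + g(79/14) + ...].
Sum ≈ 1.068.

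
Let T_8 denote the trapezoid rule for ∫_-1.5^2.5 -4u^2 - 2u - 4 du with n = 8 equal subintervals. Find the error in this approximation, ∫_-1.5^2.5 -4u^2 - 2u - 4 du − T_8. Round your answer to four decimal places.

Exact integral: ∫_-1.5^2.5 f(u) du ≈ -45.333333.
T_8 = -46.
Error ≈ -45.333333 − (-46) ≈ 0.6667.

0.6667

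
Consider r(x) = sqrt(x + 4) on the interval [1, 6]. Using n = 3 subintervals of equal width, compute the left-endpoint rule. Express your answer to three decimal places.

Δx = (6 − 1)/3 = 5/3.
Left endpoints: 1, 8/3, 13/3.
r(1) ≈ 2.236, r(8/3) ≈ 2.582, r(13/3) ≈ 2.887.
Sum = Δx · [r(1) + r(8/3) + r(13/3)].
Sum ≈ 12.841.

12.841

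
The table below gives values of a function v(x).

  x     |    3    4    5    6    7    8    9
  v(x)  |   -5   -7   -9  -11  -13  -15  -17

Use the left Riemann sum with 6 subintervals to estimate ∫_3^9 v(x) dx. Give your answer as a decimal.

-60

Δx = 1.
Sum = 1·[(-5) + (-7) + (-9) + (-11) + (-13) + (-15)] = -60.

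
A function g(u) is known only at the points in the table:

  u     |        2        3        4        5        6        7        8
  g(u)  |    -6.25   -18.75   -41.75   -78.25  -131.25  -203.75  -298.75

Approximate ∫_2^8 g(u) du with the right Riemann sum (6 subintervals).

Δu = 1.
Sum = 1·[(-18.75) + (-41.75) + (-78.25) + (-131.25) + (-203.75) + (-298.75)] = -772.5.

-772.5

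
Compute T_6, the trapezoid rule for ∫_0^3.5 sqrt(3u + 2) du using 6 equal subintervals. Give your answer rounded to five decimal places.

Δu = (3.5 − 0)/6 = 7/12.
f(0) ≈ 1.41421, f(7/12) ≈ 1.93649, f(7/6) ≈ 2.34521, f(1.75) ≈ 2.69258, f(7/3) ≈ 3.00000, f(35/12) ≈ 3.27872, f(3.5) ≈ 3.53553.
T_6 = (Δu/2)·[f(u_0) + 2f(u_1) + ... + 2f(u_{5}) + f(u_6)].
Sum ≈ 9.17459.

9.17459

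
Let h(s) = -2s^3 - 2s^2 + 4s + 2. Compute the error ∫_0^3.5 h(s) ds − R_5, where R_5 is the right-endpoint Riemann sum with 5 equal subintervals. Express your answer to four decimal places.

Exact integral: ∫_0^3.5 h(s) ds ≈ -72.114583.
R_5 = -109.375.
Error ≈ -72.114583 − (-109.375) ≈ 37.2604.

37.2604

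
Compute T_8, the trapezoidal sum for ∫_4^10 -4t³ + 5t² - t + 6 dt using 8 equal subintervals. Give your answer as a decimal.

-8234.4375

Δt = (10 − 4)/8 = 0.75.
f(4) = -174, f(4.75) = -314.625, f(5.5) = -513.75, f(6.25) = -781.5, f(7) = -1128, f(7.75) = -1563.375, f(8.5) = -2097.75, f(9.25) = -2741.25, f(10) = -3504.
T_8 = (Δt/2)·[f(t_0) + 2f(t_1) + ... + 2f(t_{7}) + f(t_8)].
Sum = -8234.4375.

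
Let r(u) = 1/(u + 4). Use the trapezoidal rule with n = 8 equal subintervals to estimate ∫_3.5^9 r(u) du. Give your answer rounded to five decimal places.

0.55051

Δu = (9 − 3.5)/8 = 0.6875.
r(3.5) = 2/15, r(4.1875) = 16/131, r(4.875) = 8/71, r(5.5625) = 16/153, r(6.25) = 4/41, r(6.9375) = 16/175, r(7.625) = 8/93, r(8.3125) = 16/197, r(9) = 1/13.
T_8 = (Δu/2)·[r(u_0) + 2r(u_1) + ... + 2r(u_{7}) + r(u_8)].
Sum ≈ 0.55051.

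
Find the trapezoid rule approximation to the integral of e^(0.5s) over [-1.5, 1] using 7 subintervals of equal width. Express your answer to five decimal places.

2.35896

Δs = (1 − (-1.5))/7 = 5/14.
f(-1.5) ≈ 0.47237, f(-8/7) ≈ 0.56472, f(-11/14) ≈ 0.67513, f(-3/7) ≈ 0.80712, f(-1/14) ≈ 0.96492, f(2/7) ≈ 1.15356, f(9/14) ≈ 1.37910, f(1) ≈ 1.64872.
T_7 = (Δs/2)·[f(s_0) + 2f(s_1) + ... + 2f(s_{6}) + f(s_7)].
Sum ≈ 2.35896.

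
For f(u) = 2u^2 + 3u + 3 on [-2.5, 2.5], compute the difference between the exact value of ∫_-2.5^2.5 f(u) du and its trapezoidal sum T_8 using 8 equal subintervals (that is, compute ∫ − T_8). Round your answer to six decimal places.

Exact integral: ∫_-2.5^2.5 f(u) du ≈ 35.83333333.
T_8 = 36.484375.
Error ≈ 35.83333333 − 36.484375 ≈ -0.651042.

-0.651042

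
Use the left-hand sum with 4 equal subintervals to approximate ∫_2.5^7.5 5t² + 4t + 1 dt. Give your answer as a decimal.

Δt = (7.5 − 2.5)/4 = 1.25.
Left endpoints: 2.5, 3.75, 5, 6.25.
f(2.5) = 42.25, f(3.75) = 86.3125, f(5) = 146, f(6.25) = 221.3125.
Sum = Δt · [f(2.5) + f(3.75) + f(5) + f(6.25)].
Sum = 619.84375.

619.84375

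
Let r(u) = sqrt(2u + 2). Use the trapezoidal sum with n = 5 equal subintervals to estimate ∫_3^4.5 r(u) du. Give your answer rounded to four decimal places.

Δu = (4.5 − 3)/5 = 0.3.
r(3) ≈ 2.8284, r(3.3) ≈ 2.9326, r(3.6) ≈ 3.0332, r(3.9) ≈ 3.1305, r(4.2) ≈ 3.2249, r(4.5) ≈ 3.3166.
T_5 = (Δu/2)·[r(u_0) + 2r(u_1) + ... + 2r(u_{4}) + r(u_5)].
Sum ≈ 4.6181.

4.6181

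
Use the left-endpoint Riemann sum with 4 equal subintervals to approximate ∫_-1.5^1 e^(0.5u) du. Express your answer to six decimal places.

2.004214

Δu = (1 − (-1.5))/4 = 0.625.
Left endpoints: -1.5, -0.875, -0.25, 0.375.
f(-1.5) ≈ 0.472367, f(-0.875) ≈ 0.645649, f(-0.25) ≈ 0.882497, f(0.375) ≈ 1.206230.
Sum = Δu · [f(-1.5) + f(-0.875) + f(-0.25) + f(0.375)].
Sum ≈ 2.004214.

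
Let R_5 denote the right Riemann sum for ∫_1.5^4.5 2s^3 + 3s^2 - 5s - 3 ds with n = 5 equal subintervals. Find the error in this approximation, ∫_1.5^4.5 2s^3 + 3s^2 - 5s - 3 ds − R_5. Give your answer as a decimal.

Exact integral: ∫_1.5^4.5 f(s) ds = 236.25.
R_5 = 304.38.
Error = 236.25 − 304.38 = -68.13.

-68.13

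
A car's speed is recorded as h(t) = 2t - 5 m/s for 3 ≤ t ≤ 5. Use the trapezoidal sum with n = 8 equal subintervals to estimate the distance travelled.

Δt = (5 − 3)/8 = 0.25.
h(3) = 1, h(3.25) = 1.5, h(3.5) = 2, h(3.75) = 2.5, h(4) = 3, h(4.25) = 3.5, h(4.5) = 4, h(4.75) = 4.5, h(5) = 5.
T_8 = (Δt/2)·[h(t_0) + 2h(t_1) + ... + 2h(t_{7}) + h(t_8)].
Sum = 6.

6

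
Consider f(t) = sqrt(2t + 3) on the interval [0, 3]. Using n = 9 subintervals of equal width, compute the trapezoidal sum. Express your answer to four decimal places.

Δt = (3 − 0)/9 = 1/3.
f(0) ≈ 1.7321, f(1/3) ≈ 1.9149, f(2/3) ≈ 2.0817, f(1) ≈ 2.2361, f(4/3) ≈ 2.3805, f(5/3) ≈ 2.5166, f(2) ≈ 2.6458, f(7/3) ≈ 2.7689, f(8/3) ≈ 2.8868, f(3) ≈ 3.0000.
T_9 = (Δt/2)·[f(t_0) + 2f(t_1) + ... + 2f(t_{8}) + f(t_9)].
Sum ≈ 7.2657.

7.2657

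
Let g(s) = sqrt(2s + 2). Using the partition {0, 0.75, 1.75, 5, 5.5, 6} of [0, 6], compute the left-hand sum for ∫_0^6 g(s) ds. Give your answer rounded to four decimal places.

14.0882

Subinterval widths: 0.75, 1, 3.25, 0.5, 0.5.
Left endpoints: 0, 0.75, 1.75, 5, 5.5.
g(0) ≈ 1.4142, g(0.75) ≈ 1.8708, g(1.75) ≈ 2.3452, g(5) ≈ 3.4641, g(5.5) ≈ 3.6056.
Sum = Σ Δs_i · g(s_i).
Sum ≈ 14.0882.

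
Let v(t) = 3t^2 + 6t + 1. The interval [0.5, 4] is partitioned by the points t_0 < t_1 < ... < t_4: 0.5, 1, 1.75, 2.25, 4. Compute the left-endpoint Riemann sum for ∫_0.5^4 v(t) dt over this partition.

Subinterval widths: 0.5, 0.75, 0.5, 1.75.
Left endpoints: 0.5, 1, 1.75, 2.25.
v(0.5) = 4.75, v(1) = 10, v(1.75) = 20.6875, v(2.25) = 29.6875.
Sum = Σ Δt_i · v(t_i).
Sum = 72.171875.

72.171875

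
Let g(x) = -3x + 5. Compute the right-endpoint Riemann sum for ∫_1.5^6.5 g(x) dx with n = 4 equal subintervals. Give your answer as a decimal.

Δx = (6.5 − 1.5)/4 = 1.25.
Right endpoints: 2.75, 4, 5.25, 6.5.
g(2.75) = -3.25, g(4) = -7, g(5.25) = -10.75, g(6.5) = -14.5.
Sum = Δx · [g(2.75) + g(4) + g(5.25) + g(6.5)].
Sum = -44.375.

-44.375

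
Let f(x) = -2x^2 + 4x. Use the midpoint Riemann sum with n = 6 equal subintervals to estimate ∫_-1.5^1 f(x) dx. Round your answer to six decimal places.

Δx = (1 − (-1.5))/6 = 5/12.
Midpoints: -31/24, -0.875, -11/24, -1/24, 0.375, 19/24.
f(-31/24) = -2449/288, f(-0.875) = -5.03125, f(-11/24) = -649/288, f(-1/24) = -49/288, f(0.375) = 1.21875, f(19/24) = 551/288.
Sum = Δx · [f(-31/24) + f(-0.875) + f(-11/24) + ...].
Sum ≈ -5.344329.

-5.344329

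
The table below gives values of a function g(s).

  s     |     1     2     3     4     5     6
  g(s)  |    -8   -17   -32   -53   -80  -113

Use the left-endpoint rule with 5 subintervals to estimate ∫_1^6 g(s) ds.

-190

Δs = 1.
Sum = 1·[(-8) + (-17) + (-32) + (-53) + (-80)] = -190.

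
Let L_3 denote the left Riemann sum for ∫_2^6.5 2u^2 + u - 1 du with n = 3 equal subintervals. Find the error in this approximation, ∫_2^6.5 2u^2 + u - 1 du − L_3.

57.375

Exact integral: ∫_2^6.5 f(u) du = 192.375.
L_3 = 135.
Error = 192.375 − 135 = 57.375.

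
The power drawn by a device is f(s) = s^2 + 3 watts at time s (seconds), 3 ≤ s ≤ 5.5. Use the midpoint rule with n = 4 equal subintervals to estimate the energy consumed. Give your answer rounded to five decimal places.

Δs = (5.5 − 3)/4 = 0.625.
Midpoints: 3.3125, 3.9375, 4.5625, 5.1875.
f(3.3125) = 13.97265625, f(3.9375) = 18.50390625, f(4.5625) = 23.81640625, f(5.1875) = 29.91015625.
Sum = Δs · [f(3.3125) + f(3.9375) + f(4.5625) + f(5.1875)].
Sum ≈ 53.87695.

53.87695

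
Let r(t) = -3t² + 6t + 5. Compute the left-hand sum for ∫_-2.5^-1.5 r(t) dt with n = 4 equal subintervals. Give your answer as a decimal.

Δt = (-1.5 − (-2.5))/4 = 0.25.
Left endpoints: -2.5, -2.25, -2, -1.75.
r(-2.5) = -28.75, r(-2.25) = -23.6875, r(-2) = -19, r(-1.75) = -14.6875.
Sum = Δt · [r(-2.5) + r(-2.25) + r(-2) + r(-1.75)].
Sum = -21.53125.

-21.53125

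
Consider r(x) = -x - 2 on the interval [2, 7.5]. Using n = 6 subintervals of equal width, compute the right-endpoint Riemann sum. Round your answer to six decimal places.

Δx = (7.5 − 2)/6 = 11/12.
Right endpoints: 35/12, 23/6, 4.75, 17/3, 79/12, 7.5.
r(35/12) = -59/12, r(23/6) = -35/6, r(4.75) = -6.75, r(17/3) = -23/3, r(79/12) = -103/12, r(7.5) = -9.5.
Sum = Δx · [r(35/12) + r(23/6) + r(4.75) + ...].
Sum ≈ -39.645833.

-39.645833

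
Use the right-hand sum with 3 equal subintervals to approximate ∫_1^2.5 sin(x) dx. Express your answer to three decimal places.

1.253

Δx = (2.5 − 1)/3 = 0.5.
Right endpoints: 1.5, 2, 2.5.
f(1.5) ≈ 0.997, f(2) ≈ 0.909, f(2.5) ≈ 0.598.
Sum = Δx · [f(1.5) + f(2) + f(2.5)].
Sum ≈ 1.253.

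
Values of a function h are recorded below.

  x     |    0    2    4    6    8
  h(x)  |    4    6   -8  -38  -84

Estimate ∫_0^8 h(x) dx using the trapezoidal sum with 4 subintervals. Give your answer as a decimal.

-160

Δx = 2.
T_4 = (2/2)·[4 + 2·6 + 2·(-8) + 2·(-38) + (-84)] = -160.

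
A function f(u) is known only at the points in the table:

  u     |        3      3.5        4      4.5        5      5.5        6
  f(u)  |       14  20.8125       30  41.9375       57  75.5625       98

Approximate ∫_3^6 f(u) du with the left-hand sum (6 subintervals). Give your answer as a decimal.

119.65625

Δu = 0.5.
Sum = 0.5·[14 + 20.8125 + 30 + 41.9375 + 57 + 75.5625] = 119.65625.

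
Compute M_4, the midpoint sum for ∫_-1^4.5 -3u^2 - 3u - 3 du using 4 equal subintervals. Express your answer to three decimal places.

-134.900

Δu = (4.5 − (-1))/4 = 1.375.
Midpoints: -0.3125, 1.0625, 2.4375, 3.8125.
f(-0.3125) = -2.35546875, f(1.0625) = -9.57421875, f(2.4375) = -28.13671875, f(3.8125) = -58.04296875.
Sum = Δu · [f(-0.3125) + f(1.0625) + f(2.4375) + f(3.8125)].
Sum ≈ -134.900.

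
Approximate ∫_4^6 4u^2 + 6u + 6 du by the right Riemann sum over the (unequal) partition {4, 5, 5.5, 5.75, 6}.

Subinterval widths: 1, 0.5, 0.25, 0.25.
Right endpoints: 5, 5.5, 5.75, 6.
f(5) = 136, f(5.5) = 160, f(5.75) = 172.75, f(6) = 186.
Sum = Σ Δu_i · f(u_i).
Sum = 305.6875.

305.6875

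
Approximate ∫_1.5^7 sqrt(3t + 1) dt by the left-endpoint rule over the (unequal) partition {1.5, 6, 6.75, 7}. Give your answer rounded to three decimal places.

Subinterval widths: 4.5, 0.75, 0.25.
Left endpoints: 1.5, 6, 6.75.
f(1.5) ≈ 2.345, f(6) ≈ 4.359, f(6.75) ≈ 4.610.
Sum = Σ Δt_i · f(t_i).
Sum ≈ 14.975.

14.975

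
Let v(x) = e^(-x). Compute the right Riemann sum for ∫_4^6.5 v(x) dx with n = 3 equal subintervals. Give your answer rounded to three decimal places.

Δx = (6.5 − 4)/3 = 5/6.
Right endpoints: 29/6, 17/3, 6.5.
v(29/6) ≈ 0.008, v(17/3) ≈ 0.003, v(6.5) ≈ 0.002.
Sum = Δx · [v(29/6) + v(17/3) + v(6.5)].
Sum ≈ 0.011.

0.011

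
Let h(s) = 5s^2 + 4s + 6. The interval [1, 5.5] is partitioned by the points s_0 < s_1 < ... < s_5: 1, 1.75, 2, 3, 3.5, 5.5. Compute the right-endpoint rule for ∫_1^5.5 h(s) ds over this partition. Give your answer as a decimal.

491.859375

Subinterval widths: 0.75, 0.25, 1, 0.5, 2.
Right endpoints: 1.75, 2, 3, 3.5, 5.5.
h(1.75) = 28.3125, h(2) = 34, h(3) = 63, h(3.5) = 81.25, h(5.5) = 179.25.
Sum = Σ Δs_i · h(s_i).
Sum = 491.859375.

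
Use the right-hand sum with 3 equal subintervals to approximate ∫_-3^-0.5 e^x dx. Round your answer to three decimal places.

0.821

Δx = (-0.5 − (-3))/3 = 5/6.
Right endpoints: -13/6, -4/3, -0.5.
f(-13/6) ≈ 0.115, f(-4/3) ≈ 0.264, f(-0.5) ≈ 0.607.
Sum = Δx · [f(-13/6) + f(-4/3) + f(-0.5)].
Sum ≈ 0.821.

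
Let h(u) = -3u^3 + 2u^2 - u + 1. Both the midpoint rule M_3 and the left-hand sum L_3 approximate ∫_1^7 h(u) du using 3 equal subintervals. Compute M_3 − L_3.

M_3 = -1522.
L_3 = -790.
M_3 − L_3 = -732.

-732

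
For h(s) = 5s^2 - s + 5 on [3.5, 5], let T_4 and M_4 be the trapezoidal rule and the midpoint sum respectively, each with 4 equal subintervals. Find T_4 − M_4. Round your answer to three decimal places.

0.264

T_4 = 138.17578125.
M_4 ≈ 137.91211.
T_4 − M_4 ≈ 0.264.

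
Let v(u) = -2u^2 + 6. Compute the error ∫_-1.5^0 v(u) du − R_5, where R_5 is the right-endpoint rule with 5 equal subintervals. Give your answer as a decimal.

-0.63

Exact integral: ∫_-1.5^0 v(u) du = 6.75.
R_5 = 7.38.
Error = 6.75 − 7.38 = -0.63.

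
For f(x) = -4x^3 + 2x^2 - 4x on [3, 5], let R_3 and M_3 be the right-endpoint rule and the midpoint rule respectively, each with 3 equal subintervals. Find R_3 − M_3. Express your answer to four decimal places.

-132.8889

R_3 ≈ -640.148148.
M_3 ≈ -507.259259.
R_3 − M_3 ≈ -132.8889.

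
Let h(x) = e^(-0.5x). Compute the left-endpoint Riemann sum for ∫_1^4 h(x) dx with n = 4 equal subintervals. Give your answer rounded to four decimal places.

1.1301

Δx = (4 − 1)/4 = 0.75.
Left endpoints: 1, 1.75, 2.5, 3.25.
h(1) ≈ 0.6065, h(1.75) ≈ 0.4169, h(2.5) ≈ 0.2865, h(3.25) ≈ 0.1969.
Sum = Δx · [h(1) + h(1.75) + h(2.5) + h(3.25)].
Sum ≈ 1.1301.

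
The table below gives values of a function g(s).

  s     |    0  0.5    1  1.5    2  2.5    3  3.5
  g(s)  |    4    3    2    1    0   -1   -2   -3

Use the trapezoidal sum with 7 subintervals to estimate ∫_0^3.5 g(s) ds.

Δs = 0.5.
T_7 = (0.5/2)·[4 + 2·3 + 2·2 + 2·1 + 2·0 + 2·(-1) + 2·(-2) + (-3)] = 1.75.

1.75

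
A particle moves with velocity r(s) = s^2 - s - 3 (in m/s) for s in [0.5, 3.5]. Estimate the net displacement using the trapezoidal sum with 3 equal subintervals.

-0.25

Δs = (3.5 − 0.5)/3 = 1.
r(0.5) = -3.25, r(1.5) = -2.25, r(2.5) = 0.75, r(3.5) = 5.75.
T_3 = (Δs/2)·[r(s_0) + 2r(s_1) + 2r(s_2) + r(s_3)].
Sum = -0.25.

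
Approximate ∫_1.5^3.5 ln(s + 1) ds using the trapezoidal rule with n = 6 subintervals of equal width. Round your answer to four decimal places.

Δs = (3.5 − 1.5)/6 = 1/3.
f(1.5) ≈ 0.9163, f(11/6) ≈ 1.0415, f(13/6) ≈ 1.1527, f(2.5) ≈ 1.2528, f(17/6) ≈ 1.3437, f(19/6) ≈ 1.4271, f(3.5) ≈ 1.5041.
T_6 = (Δs/2)·[f(s_0) + 2f(s_1) + ... + 2f(s_{5}) + f(s_6)].
Sum ≈ 2.4760.

2.4760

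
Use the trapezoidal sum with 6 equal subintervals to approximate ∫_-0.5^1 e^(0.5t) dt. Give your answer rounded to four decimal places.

Δt = (1 − (-0.5))/6 = 0.25.
f(-0.5) ≈ 0.7788, f(-0.25) ≈ 0.8825, f(0) ≈ 1.0000, f(0.25) ≈ 1.1331, f(0.5) ≈ 1.2840, f(0.75) ≈ 1.4550, f(1) ≈ 1.6487.
T_6 = (Δt/2)·[f(t_0) + 2f(t_1) + ... + 2f(t_{5}) + f(t_6)].
Sum ≈ 1.7421.

1.7421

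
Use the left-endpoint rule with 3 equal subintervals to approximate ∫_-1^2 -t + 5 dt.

Δt = (2 − (-1))/3 = 1.
Left endpoints: -1, 0, 1.
f(-1) = 6, f(0) = 5, f(1) = 4.
Sum = Δt · [f(-1) + f(0) + f(1)].
Sum = 15.

15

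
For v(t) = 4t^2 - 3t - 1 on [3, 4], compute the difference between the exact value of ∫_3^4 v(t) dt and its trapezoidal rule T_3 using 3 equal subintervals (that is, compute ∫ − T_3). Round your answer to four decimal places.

-0.0741

Exact integral: ∫_3^4 v(t) dt ≈ 37.833333.
T_3 ≈ 37.907407.
Error ≈ 37.833333 − 37.907407 ≈ -0.0741.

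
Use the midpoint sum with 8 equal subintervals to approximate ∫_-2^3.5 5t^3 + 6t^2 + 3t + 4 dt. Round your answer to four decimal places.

299.9662

Δt = (3.5 − (-2))/8 = 0.6875.
Midpoints: -1.65625, -0.96875, -0.28125, 0.40625, 1.09375, 1.78125, 2.46875, 3.15625.
f(-1.65625) = -236801/32768, f(-0.96875) = 71397/32768, f(-0.28125) = 115331/32768, f(0.40625) = 214441/32768, f(1.09375) = 688167/32768, f(1.78125) = 1855949/32768, f(2.46875) = 4037227/32768, f(3.15625) = 7551441/32768.
Sum = Δt · [f(-1.65625) + f(-0.96875) + f(-0.28125) + ...].
Sum ≈ 299.9662.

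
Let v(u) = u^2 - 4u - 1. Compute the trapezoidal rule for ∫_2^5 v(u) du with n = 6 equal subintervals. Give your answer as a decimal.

-5.875

Δu = (5 − 2)/6 = 0.5.
v(2) = -5, v(2.5) = -4.75, v(3) = -4, v(3.5) = -2.75, v(4) = -1, v(4.5) = 1.25, v(5) = 4.
T_6 = (Δu/2)·[v(u_0) + 2v(u_1) + ... + 2v(u_{5}) + v(u_6)].
Sum = -5.875.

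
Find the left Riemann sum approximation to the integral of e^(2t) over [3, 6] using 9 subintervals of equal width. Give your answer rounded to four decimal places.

57101.5902

Δt = (6 − 3)/9 = 1/3.
Left endpoints: 3, 10/3, 11/3, 4, 13/3, 14/3, 5, 16/3, 17/3.
f(3) ≈ 403.4288, f(10/3) ≈ 785.7720, f(11/3) ≈ 1530.4749, f(4) ≈ 2980.9580, f(13/3) ≈ 5806.1133, f(14/3) ≈ 11308.7646, f(5) ≈ 22026.4658, f(16/3) ≈ 42901.6972, f(17/3) ≈ 83561.0961.
Sum = Δt · [f(3) + f(10/3) + f(11/3) + ...].
Sum ≈ 57101.5902.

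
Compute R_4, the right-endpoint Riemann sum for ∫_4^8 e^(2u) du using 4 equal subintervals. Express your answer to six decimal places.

10273496.061886

Δu = (8 − 4)/4 = 1.
Right endpoints: 5, 6, 7, 8.
f(5) ≈ 22026.465795, f(6) ≈ 162754.791419, f(7) ≈ 1202604.284165, f(8) ≈ 8886110.520508.
Sum = Δu · [f(5) + f(6) + f(7) + f(8)].
Sum ≈ 10273496.061886.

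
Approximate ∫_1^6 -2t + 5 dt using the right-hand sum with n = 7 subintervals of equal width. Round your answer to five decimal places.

-13.57143

Δt = (6 − 1)/7 = 5/7.
Right endpoints: 12/7, 17/7, 22/7, 27/7, 32/7, 37/7, 6.
f(12/7) = 11/7, f(17/7) = 1/7, f(22/7) = -9/7, f(27/7) = -19/7, f(32/7) = -29/7, f(37/7) = -39/7, f(6) = -7.
Sum = Δt · [f(12/7) + f(17/7) + f(22/7) + ...].
Sum ≈ -13.57143.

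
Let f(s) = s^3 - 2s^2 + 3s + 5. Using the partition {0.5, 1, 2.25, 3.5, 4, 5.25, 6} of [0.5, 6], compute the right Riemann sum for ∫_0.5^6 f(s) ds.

349.7734375

Subinterval widths: 0.5, 1.25, 1.25, 0.5, 1.25, 0.75.
Right endpoints: 1, 2.25, 3.5, 4, 5.25, 6.
f(1) = 7, f(2.25) = 13.015625, f(3.5) = 33.875, f(4) = 49, f(5.25) = 110.328125, f(6) = 167.
Sum = Σ Δs_i · f(s_i).
Sum = 349.7734375.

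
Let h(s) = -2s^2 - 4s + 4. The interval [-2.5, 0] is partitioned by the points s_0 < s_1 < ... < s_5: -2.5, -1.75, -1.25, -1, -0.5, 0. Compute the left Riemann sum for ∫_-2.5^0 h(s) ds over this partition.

Subinterval widths: 0.75, 0.5, 0.25, 0.5, 0.5.
Left endpoints: -2.5, -1.75, -1.25, -1, -0.5.
h(-2.5) = 1.5, h(-1.75) = 4.875, h(-1.25) = 5.875, h(-1) = 6, h(-0.5) = 5.5.
Sum = Σ Δs_i · h(s_i).
Sum = 10.78125.

10.78125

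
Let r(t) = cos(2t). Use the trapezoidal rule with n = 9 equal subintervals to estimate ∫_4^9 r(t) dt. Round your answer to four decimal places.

Δt = (9 − 4)/9 = 5/9.
r(4) ≈ -0.1455, r(41/9) ≈ -0.9512, r(46/9) ≈ -0.6985, r(17/3) ≈ 0.3314, r(56/9) ≈ 0.9926, r(61/9) ≈ 0.5494, r(22/3) ≈ -0.5051, r(71/9) ≈ -0.9976, r(76/9) ≈ -0.3801, r(9) ≈ 0.6603.
T_9 = (Δt/2)·[r(t_0) + 2r(t_1) + ... + 2r(t_{8}) + r(t_9)].
Sum ≈ -0.7788.

-0.7788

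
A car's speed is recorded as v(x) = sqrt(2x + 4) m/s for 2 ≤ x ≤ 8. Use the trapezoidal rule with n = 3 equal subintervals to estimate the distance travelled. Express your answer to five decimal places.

Δx = (8 − 2)/3 = 2.
v(2) ≈ 2.82843, v(4) ≈ 3.46410, v(6) ≈ 4.00000, v(8) ≈ 4.47214.
T_3 = (Δx/2)·[v(x_0) + 2v(x_1) + 2v(x_2) + v(x_3)].
Sum ≈ 22.22877.

22.22877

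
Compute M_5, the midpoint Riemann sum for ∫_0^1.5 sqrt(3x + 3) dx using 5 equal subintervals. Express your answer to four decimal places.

Δx = (1.5 − 0)/5 = 0.3.
Midpoints: 0.15, 0.45, 0.75, 1.05, 1.35.
f(0.15) ≈ 1.8574, f(0.45) ≈ 2.0857, f(0.75) ≈ 2.2913, f(1.05) ≈ 2.4799, f(1.35) ≈ 2.6552.
Sum = Δx · [f(0.15) + f(0.45) + f(0.75) + f(1.05) + f(1.35)].
Sum ≈ 3.4108.

3.4108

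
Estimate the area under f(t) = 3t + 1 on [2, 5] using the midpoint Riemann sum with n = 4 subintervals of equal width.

Δt = (5 − 2)/4 = 0.75.
Midpoints: 2.375, 3.125, 3.875, 4.625.
f(2.375) = 8.125, f(3.125) = 10.375, f(3.875) = 12.625, f(4.625) = 14.875.
Sum = Δt · [f(2.375) + f(3.125) + f(3.875) + f(4.625)].
Sum = 34.5.

34.5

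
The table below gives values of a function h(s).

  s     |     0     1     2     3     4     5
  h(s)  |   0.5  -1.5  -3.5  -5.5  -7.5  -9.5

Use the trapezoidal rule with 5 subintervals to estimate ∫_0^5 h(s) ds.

Δs = 1.
T_5 = (1/2)·[0.5 + 2·(-1.5) + 2·(-3.5) + 2·(-5.5) + 2·(-7.5) + (-9.5)] = -22.5.

-22.5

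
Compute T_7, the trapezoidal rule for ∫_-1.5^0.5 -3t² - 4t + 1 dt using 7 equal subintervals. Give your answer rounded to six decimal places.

2.418367

Δt = (0.5 − (-1.5))/7 = 2/7.
f(-1.5) = 0.25, f(-17/14) = 281/196, f(-13/14) = 417/196, f(-9/14) = 457/196, f(-5/14) = 401/196, f(-1/14) = 249/196, f(3/14) = 1/196, f(0.5) = -1.75.
T_7 = (Δt/2)·[f(t_0) + 2f(t_1) + ... + 2f(t_{6}) + f(t_7)].
Sum ≈ 2.418367.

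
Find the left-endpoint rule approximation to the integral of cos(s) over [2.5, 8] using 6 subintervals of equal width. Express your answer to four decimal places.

0.0626

Δs = (8 − 2.5)/6 = 11/12.
Left endpoints: 2.5, 41/12, 13/3, 5.25, 37/6, 85/12.
f(2.5) ≈ -0.8011, f(41/12) ≈ -0.9624, f(13/3) ≈ -0.3700, f(5.25) ≈ 0.5121, f(37/6) ≈ 0.9932, f(85/12) ≈ 0.6966.
Sum = Δs · [f(2.5) + f(41/12) + f(13/3) + ...].
Sum ≈ 0.0626.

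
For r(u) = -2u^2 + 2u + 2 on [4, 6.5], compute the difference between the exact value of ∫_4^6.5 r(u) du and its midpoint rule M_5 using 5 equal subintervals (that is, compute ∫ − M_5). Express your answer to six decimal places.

-0.104167

Exact integral: ∫_4^6.5 r(u) du ≈ -109.16666667.
M_5 = -109.0625.
Error ≈ -109.16666667 − (-109.0625) ≈ -0.104167.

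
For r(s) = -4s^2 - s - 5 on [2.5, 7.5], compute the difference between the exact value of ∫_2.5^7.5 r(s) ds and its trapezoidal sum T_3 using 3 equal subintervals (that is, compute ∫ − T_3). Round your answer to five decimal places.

9.25926

Exact integral: ∫_2.5^7.5 r(s) ds ≈ -591.6666667.
T_3 ≈ -600.9259259.
Error ≈ -591.6666667 − (-600.9259259) ≈ 9.25926.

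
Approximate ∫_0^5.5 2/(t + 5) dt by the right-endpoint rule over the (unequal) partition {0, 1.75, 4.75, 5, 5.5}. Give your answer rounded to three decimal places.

Subinterval widths: 1.75, 3, 0.25, 0.5.
Right endpoints: 1.75, 4.75, 5, 5.5.
f(1.75) = 8/27, f(4.75) = 8/39, f(5) = 0.2, f(5.5) = 4/21.
Sum = Σ Δt_i · f(t_i).
Sum ≈ 1.279.

1.279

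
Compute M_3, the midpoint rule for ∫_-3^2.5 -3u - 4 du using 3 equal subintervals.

-17.875

Δu = (2.5 − (-3))/3 = 11/6.
Midpoints: -25/12, -0.25, 19/12.
f(-25/12) = 2.25, f(-0.25) = -3.25, f(19/12) = -8.75.
Sum = Δu · [f(-25/12) + f(-0.25) + f(19/12)].
Sum = -17.875.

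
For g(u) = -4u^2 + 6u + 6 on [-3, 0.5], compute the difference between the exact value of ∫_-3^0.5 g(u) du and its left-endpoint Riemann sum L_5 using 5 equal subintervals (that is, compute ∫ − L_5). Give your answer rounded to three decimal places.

20.743

Exact integral: ∫_-3^0.5 g(u) du ≈ -41.41667.
L_5 = -62.16.
Error ≈ -41.41667 − (-62.16) ≈ 20.743.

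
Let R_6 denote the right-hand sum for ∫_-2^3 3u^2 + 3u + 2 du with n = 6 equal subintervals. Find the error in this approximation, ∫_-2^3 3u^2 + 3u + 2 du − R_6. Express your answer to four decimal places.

-14.2361

Exact integral: ∫_-2^3 f(u) du = 52.5.
R_6 ≈ 66.736111.
Error ≈ 52.5 − 66.736111 ≈ -14.2361.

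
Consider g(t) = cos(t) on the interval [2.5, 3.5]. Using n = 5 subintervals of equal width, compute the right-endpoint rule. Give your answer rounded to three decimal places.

Δt = (3.5 − 2.5)/5 = 0.2.
Right endpoints: 2.7, 2.9, 3.1, 3.3, 3.5.
g(2.7) ≈ -0.904, g(2.9) ≈ -0.971, g(3.1) ≈ -0.999, g(3.3) ≈ -0.987, g(3.5) ≈ -0.936.
Sum = Δt · [g(2.7) + g(2.9) + g(3.1) + g(3.3) + g(3.5)].
Sum ≈ -0.960.

-0.960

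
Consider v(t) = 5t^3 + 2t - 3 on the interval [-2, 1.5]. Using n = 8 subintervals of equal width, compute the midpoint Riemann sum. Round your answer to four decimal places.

-25.7125

Δt = (1.5 − (-2))/8 = 0.4375.
Midpoints: -1.78125, -1.34375, -0.90625, -0.46875, -0.03125, 0.40625, 0.84375, 1.28125.
v(-1.78125) = -1141005/32768, v(-1.34375) = -583903/32768, v(-0.90625) = -279641/32768, v(-0.46875) = -145899/32768, v(-0.03125) = -100357/32768, v(0.40625) = -60695/32768, v(0.84375) = 55407/32768, v(1.28125) = 330269/32768.
Sum = Δt · [v(-1.78125) + v(-1.34375) + v(-0.90625) + ...].
Sum ≈ -25.7125.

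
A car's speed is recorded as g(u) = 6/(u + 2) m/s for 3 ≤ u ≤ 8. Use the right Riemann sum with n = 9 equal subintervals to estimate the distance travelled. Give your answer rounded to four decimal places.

Δu = (8 − 3)/9 = 5/9.
Right endpoints: 32/9, 37/9, 14/3, 47/9, 52/9, 19/3, 62/9, 67/9, 8.
g(32/9) = 1.08, g(37/9) = 54/55, g(14/3) = 0.9, g(47/9) = 54/65, g(52/9) = 27/35, g(19/3) = 0.72, g(62/9) = 0.675, g(67/9) = 54/85, g(8) = 0.6.
Sum = Δu · [g(32/9) + g(37/9) + g(14/3) + ...].
Sum ≈ 3.9968.

3.9968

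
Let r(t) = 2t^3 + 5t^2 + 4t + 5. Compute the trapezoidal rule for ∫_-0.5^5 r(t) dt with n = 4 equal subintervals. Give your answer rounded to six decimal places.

Δt = (5 − (-0.5))/4 = 1.375.
r(-0.5) = 4, r(0.875) = 13.66796875, r(2.25) = 62.09375, r(3.625) = 180.47265625, r(5) = 400.
T_4 = (Δt/2)·[r(t_0) + 2r(t_1) + 2r(t_2) + 2r(t_3) + r(t_4)].
Sum ≈ 630.072266.

630.072266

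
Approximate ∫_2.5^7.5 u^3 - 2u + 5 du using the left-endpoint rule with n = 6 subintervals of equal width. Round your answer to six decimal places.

Δu = (7.5 − 2.5)/6 = 5/6.
Left endpoints: 2.5, 10/3, 25/6, 5, 35/6, 20/3.
f(2.5) = 15.625, f(10/3) = 955/27, f(25/6) = 14905/216, f(5) = 120, f(35/6) = 41435/216, f(20/3) = 7775/27.
Sum = Δu · [f(2.5) + f(10/3) + f(25/6) + ...].
Sum ≈ 599.826389.

599.826389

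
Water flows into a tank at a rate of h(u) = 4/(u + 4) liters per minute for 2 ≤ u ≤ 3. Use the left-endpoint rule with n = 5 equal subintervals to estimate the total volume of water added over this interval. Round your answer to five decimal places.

0.62622

Δu = (3 − 2)/5 = 0.2.
Left endpoints: 2, 2.2, 2.4, 2.6, 2.8.
h(2) = 2/3, h(2.2) = 20/31, h(2.4) = 0.625, h(2.6) = 20/33, h(2.8) = 10/17.
Sum = Δu · [h(2) + h(2.2) + h(2.4) + h(2.6) + h(2.8)].
Sum ≈ 0.62622.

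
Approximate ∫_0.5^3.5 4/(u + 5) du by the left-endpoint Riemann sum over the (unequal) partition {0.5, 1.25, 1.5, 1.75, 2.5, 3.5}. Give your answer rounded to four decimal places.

1.8371

Subinterval widths: 0.75, 0.25, 0.25, 0.75, 1.
Left endpoints: 0.5, 1.25, 1.5, 1.75, 2.5.
f(0.5) = 8/11, f(1.25) = 0.64, f(1.5) = 8/13, f(1.75) = 16/27, f(2.5) = 8/15.
Sum = Σ Δu_i · f(u_i).
Sum ≈ 1.8371.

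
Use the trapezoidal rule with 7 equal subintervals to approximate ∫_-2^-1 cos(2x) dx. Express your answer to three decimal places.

Δx = (-1 − (-2))/7 = 1/7.
f(-2) ≈ -0.654, f(-13/7) ≈ -0.840, f(-12/7) ≈ -0.959, f(-11/7) ≈ -1.000, f(-10/7) ≈ -0.960, f(-9/7) ≈ -0.842, f(-8/7) ≈ -0.656, f(-1) ≈ -0.416.
T_7 = (Δx/2)·[f(x_0) + 2f(x_1) + ... + 2f(x_{6}) + f(x_7)].
Sum ≈ -0.827.

-0.827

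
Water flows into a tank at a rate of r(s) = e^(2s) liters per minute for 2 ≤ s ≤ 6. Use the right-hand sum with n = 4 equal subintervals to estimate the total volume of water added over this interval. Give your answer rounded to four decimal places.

Δs = (6 − 2)/4 = 1.
Right endpoints: 3, 4, 5, 6.
r(3) ≈ 403.4288, r(4) ≈ 2980.9580, r(5) ≈ 22026.4658, r(6) ≈ 162754.7914.
Sum = Δs · [r(3) + r(4) + r(5) + r(6)].
Sum ≈ 188165.6440.

188165.6440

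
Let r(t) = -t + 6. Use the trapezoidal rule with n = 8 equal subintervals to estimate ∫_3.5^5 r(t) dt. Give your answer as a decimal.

2.625

Δt = (5 − 3.5)/8 = 0.1875.
r(3.5) = 2.5, r(3.6875) = 2.3125, r(3.875) = 2.125, r(4.0625) = 1.9375, r(4.25) = 1.75, r(4.4375) = 1.5625, r(4.625) = 1.375, r(4.8125) = 1.1875, r(5) = 1.
T_8 = (Δt/2)·[r(t_0) + 2r(t_1) + ... + 2r(t_{7}) + r(t_8)].
Sum = 2.625.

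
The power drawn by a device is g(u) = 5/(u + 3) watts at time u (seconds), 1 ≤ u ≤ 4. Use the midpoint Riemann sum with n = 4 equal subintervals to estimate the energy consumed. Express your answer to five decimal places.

2.79319

Δu = (4 − 1)/4 = 0.75.
Midpoints: 1.375, 2.125, 2.875, 3.625.
g(1.375) = 8/7, g(2.125) = 40/41, g(2.875) = 40/47, g(3.625) = 40/53.
Sum = Δu · [g(1.375) + g(2.125) + g(2.875) + g(3.625)].
Sum ≈ 2.79319.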